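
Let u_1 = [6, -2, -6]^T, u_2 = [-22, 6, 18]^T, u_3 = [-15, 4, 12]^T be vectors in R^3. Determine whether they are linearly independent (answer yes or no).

no

Form the matrix with these vectors as rows and row reduce.
R2 ← R2 + (11/3)·R1: [0, -4/3, -4]
R3 ← R3 + (5/2)·R1: [0, -1, -3]
R3 ← R3 − (3/4)·R2: [0, 0, 0]
2 nonzero rows, so the 3 vectors span a space of dimension 2.
Since 2 < 3, the vectors are linearly dependent.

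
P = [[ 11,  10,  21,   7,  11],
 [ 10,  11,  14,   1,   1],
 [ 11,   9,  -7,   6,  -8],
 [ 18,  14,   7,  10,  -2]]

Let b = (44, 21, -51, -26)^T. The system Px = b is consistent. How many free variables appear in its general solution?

Row reduce the augmented matrix [P | b].
R2 ← R2 − (10/11)·R1: [0, 21/11, -56/11, -59/11, -9, -19]
R3 ← R3 − R1: [0, -1, -28, -1, -19, -95]
R4 ← R4 − (18/11)·R1: [0, -26/11, -301/11, -16/11, -20, -98]
R3 ← R3 + (11/21)·R2: [0, 0, -92/3, -80/21, -166/7, -2204/21]
R4 ← R4 + (26/21)·R2: [0, 0, -101/3, -170/21, -218/7, -2552/21]
R4 ← R4 − (101/92)·R3: [0, 0, 0, -90/23, -235/46, -145/23]
The echelon form has 4 nonzero rows, and every pivot lies in the first 5 columns, so rank(P) = rank([P|b]) = 4.
The system is consistent.
Free variables = (unknowns) − (rank) = 5 − 4 = 1.

1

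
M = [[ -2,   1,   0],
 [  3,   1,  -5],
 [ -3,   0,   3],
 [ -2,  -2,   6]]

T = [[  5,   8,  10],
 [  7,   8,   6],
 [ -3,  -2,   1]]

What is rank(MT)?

2

First compute MT:
[[ -3,  -8, -14],
 [ 37,  42,  31],
 [-24, -30, -27],
 [-42, -44, -26]]
Now row reduce the product.
R2 ← R2 + (37/3)·R1: [0, -170/3, -425/3]
R3 ← R3 − (8)·R1: [0, 34, 85]
R4 ← R4 − (14)·R1: [0, 68, 170]
R3 ← R3 + (3/5)·R2: [0, 0, 0]
R4 ← R4 + (6/5)·R2: [0, 0, 0]
2 nonzero rows, so rank(MT) = 2.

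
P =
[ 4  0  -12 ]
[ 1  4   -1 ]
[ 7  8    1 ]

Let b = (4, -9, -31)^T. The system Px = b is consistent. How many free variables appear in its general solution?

Row reduce the augmented matrix [P | b].
R2 ← R2 − (1/4)·R1: [0, 4, 2, -10]
R3 ← R3 − (7/4)·R1: [0, 8, 22, -38]
R3 ← R3 − (2)·R2: [0, 0, 18, -18]
The echelon form has 3 nonzero rows, and every pivot lies in the first 3 columns, so rank(P) = rank([P|b]) = 3.
The system is consistent.
Free variables = (unknowns) − (rank) = 3 − 3 = 0.

0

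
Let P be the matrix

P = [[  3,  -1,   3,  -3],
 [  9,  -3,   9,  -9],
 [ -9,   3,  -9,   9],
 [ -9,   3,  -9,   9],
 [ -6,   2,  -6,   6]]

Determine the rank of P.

1

Row reduce to echelon form.
R2 ← R2 − (3)·R1: [0, 0, 0, 0]
R3 ← R3 + (3)·R1: [0, 0, 0, 0]
R4 ← R4 + (3)·R1: [0, 0, 0, 0]
R5 ← R5 + (2)·R1: [0, 0, 0, 0]
Echelon form has 1 nonzero row, so rank(P) = 1.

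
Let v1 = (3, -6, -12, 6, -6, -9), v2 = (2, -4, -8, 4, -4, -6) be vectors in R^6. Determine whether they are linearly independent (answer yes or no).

Form the matrix with these vectors as rows and row reduce.
R2 ← R2 − (2/3)·R1: [0, 0, 0, 0, 0, 0]
1 nonzero row, so the 2 vectors span a space of dimension 1.
Since 1 < 2, the vectors are linearly dependent.

no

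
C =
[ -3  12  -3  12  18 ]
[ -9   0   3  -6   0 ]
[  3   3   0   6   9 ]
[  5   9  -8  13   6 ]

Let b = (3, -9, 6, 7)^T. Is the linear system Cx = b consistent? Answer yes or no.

yes

Row reduce the augmented matrix [C | b].
R2 ← R2 − (3)·R1: [0, -36, 12, -42, -54, -18]
R3 ← R3 + R1: [0, 15, -3, 18, 27, 9]
R4 ← R4 + (5/3)·R1: [0, 29, -13, 33, 36, 12]
R3 ← R3 + (5/12)·R2: [0, 0, 2, 1/2, 9/2, 3/2]
R4 ← R4 + (29/36)·R2: [0, 0, -10/3, -5/6, -15/2, -5/2]
R4 ← R4 + (5/3)·R3: [0, 0, 0, 0, 0, 0]
The echelon form has 3 nonzero rows, and every pivot lies in the first 5 columns, so rank(C) = rank([C|b]) = 3.
The system is consistent.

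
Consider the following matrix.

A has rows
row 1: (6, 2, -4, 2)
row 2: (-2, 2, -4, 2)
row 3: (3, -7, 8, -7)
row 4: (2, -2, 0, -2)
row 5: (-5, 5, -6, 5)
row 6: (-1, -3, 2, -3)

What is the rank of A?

3

Row reduce to echelon form.
R2 ← R2 + (1/3)·R1: [0, 8/3, -16/3, 8/3]
R3 ← R3 − (1/2)·R1: [0, -8, 10, -8]
R4 ← R4 − (1/3)·R1: [0, -8/3, 4/3, -8/3]
R5 ← R5 + (5/6)·R1: [0, 20/3, -28/3, 20/3]
R6 ← R6 + (1/6)·R1: [0, -8/3, 4/3, -8/3]
R3 ← R3 + (3)·R2: [0, 0, -6, 0]
R4 ← R4 + R2: [0, 0, -4, 0]
R5 ← R5 − (5/2)·R2: [0, 0, 4, 0]
R6 ← R6 + R2: [0, 0, -4, 0]
R4 ← R4 − (2/3)·R3: [0, 0, 0, 0]
R5 ← R5 + (2/3)·R3: [0, 0, 0, 0]
R6 ← R6 − (2/3)·R3: [0, 0, 0, 0]
Echelon form has 3 nonzero rows, so rank(A) = 3.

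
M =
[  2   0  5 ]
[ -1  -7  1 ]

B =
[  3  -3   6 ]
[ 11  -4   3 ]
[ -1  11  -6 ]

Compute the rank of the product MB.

First compute MB:
[[  1,  49, -18],
 [-81,  42, -33]]
Now row reduce the product.
R2 ← R2 + (81)·R1: [0, 4011, -1491]
2 nonzero rows, so rank(MB) = 2.

2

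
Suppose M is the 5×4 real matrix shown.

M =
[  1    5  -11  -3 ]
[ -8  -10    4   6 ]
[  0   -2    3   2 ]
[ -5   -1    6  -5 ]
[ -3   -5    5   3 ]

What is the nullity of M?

Row reduce to echelon form.
R2 ← R2 + (8)·R1: [0, 30, -84, -18]
R4 ← R4 + (5)·R1: [0, 24, -49, -20]
R5 ← R5 + (3)·R1: [0, 10, -28, -6]
R3 ← R3 + (1/15)·R2: [0, 0, -13/5, 4/5]
R4 ← R4 − (4/5)·R2: [0, 0, 91/5, -28/5]
R5 ← R5 − (1/3)·R2: [0, 0, 0, 0]
R4 ← R4 + (7)·R3: [0, 0, 0, 0]
3 nonzero rows, so rank(M) = 3.
M has 4 columns; by rank–nullity, nullity = 4 − 3 = 1.

1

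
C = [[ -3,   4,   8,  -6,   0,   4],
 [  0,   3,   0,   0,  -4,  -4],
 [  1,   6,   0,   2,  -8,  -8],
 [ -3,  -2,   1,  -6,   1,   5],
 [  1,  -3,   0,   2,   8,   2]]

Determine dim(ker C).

Row reduce to echelon form.
R3 ← R3 + (1/3)·R1: [0, 22/3, 8/3, 0, -8, -20/3]
R4 ← R4 − R1: [0, -6, -7, 0, 1, 1]
R5 ← R5 + (1/3)·R1: [0, -5/3, 8/3, 0, 8, 10/3]
R3 ← R3 − (22/9)·R2: [0, 0, 8/3, 0, 16/9, 28/9]
R4 ← R4 + (2)·R2: [0, 0, -7, 0, -7, -7]
R5 ← R5 + (5/9)·R2: [0, 0, 8/3, 0, 52/9, 10/9]
R4 ← R4 + (21/8)·R3: [0, 0, 0, 0, -7/3, 7/6]
R5 ← R5 − R3: [0, 0, 0, 0, 4, -2]
R5 ← R5 + (12/7)·R4: [0, 0, 0, 0, 0, 0]
4 nonzero rows, so rank(C) = 4.
C has 6 columns; by rank–nullity, nullity = 6 − 4 = 2.

2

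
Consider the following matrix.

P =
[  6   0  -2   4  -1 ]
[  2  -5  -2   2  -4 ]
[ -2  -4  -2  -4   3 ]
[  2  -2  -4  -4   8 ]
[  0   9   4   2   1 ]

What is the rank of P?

Row reduce to echelon form.
R2 ← R2 − (1/3)·R1: [0, -5, -4/3, 2/3, -11/3]
R3 ← R3 + (1/3)·R1: [0, -4, -8/3, -8/3, 8/3]
R4 ← R4 − (1/3)·R1: [0, -2, -10/3, -16/3, 25/3]
R3 ← R3 − (4/5)·R2: [0, 0, -8/5, -16/5, 28/5]
R4 ← R4 − (2/5)·R2: [0, 0, -14/5, -28/5, 49/5]
R5 ← R5 + (9/5)·R2: [0, 0, 8/5, 16/5, -28/5]
R4 ← R4 − (7/4)·R3: [0, 0, 0, 0, 0]
R5 ← R5 + R3: [0, 0, 0, 0, 0]
Echelon form has 3 nonzero rows, so rank(P) = 3.

3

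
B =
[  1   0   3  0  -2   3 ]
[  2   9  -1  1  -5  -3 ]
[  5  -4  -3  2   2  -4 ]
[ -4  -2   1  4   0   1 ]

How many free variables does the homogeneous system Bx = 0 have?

Row reduce to echelon form.
R2 ← R2 − (2)·R1: [0, 9, -7, 1, -1, -9]
R3 ← R3 − (5)·R1: [0, -4, -18, 2, 12, -19]
R4 ← R4 + (4)·R1: [0, -2, 13, 4, -8, 13]
R3 ← R3 + (4/9)·R2: [0, 0, -190/9, 22/9, 104/9, -23]
R4 ← R4 + (2/9)·R2: [0, 0, 103/9, 38/9, -74/9, 11]
R4 ← R4 + (103/190)·R3: [0, 0, 0, 527/95, -186/95, -279/190]
4 nonzero rows, so rank(B) = 4.
B has 6 columns; by rank–nullity, nullity = 6 − 4 = 2.

2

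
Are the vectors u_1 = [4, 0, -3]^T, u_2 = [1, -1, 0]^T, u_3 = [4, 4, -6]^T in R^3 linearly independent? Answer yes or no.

Form the matrix with these vectors as rows and row reduce.
R2 ← R2 − (1/4)·R1: [0, -1, 3/4]
R3 ← R3 − R1: [0, 4, -3]
R3 ← R3 + (4)·R2: [0, 0, 0]
2 nonzero rows, so the 3 vectors span a space of dimension 2.
Since 2 < 3, the vectors are linearly dependent.

no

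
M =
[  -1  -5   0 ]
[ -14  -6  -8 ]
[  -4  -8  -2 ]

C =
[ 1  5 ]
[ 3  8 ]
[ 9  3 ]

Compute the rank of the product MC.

First compute MC:
[[-16, -45],
 [-104, -142],
 [-46, -90]]
Now row reduce the product.
R2 ← R2 − (13/2)·R1: [0, 301/2]
R3 ← R3 − (23/8)·R1: [0, 315/8]
R3 ← R3 − (45/172)·R2: [0, 0]
2 nonzero rows, so rank(MC) = 2.

2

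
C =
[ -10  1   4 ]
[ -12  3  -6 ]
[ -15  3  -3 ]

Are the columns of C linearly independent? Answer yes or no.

Row reduce C to echelon form.
R2 ← R2 − (6/5)·R1: [0, 9/5, -54/5]
R3 ← R3 − (3/2)·R1: [0, 3/2, -9]
R3 ← R3 − (5/6)·R2: [0, 0, 0]
2 pivots among 3 columns.
Only 2 < 3 pivot columns, so the columns are linearly dependent.

no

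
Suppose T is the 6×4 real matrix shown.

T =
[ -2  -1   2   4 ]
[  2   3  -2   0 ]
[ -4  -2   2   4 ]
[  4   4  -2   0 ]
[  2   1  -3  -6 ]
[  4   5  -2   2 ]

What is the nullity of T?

1

Row reduce to echelon form.
R2 ← R2 + R1: [0, 2, 0, 4]
R3 ← R3 − (2)·R1: [0, 0, -2, -4]
R4 ← R4 + (2)·R1: [0, 2, 2, 8]
R5 ← R5 + R1: [0, 0, -1, -2]
R6 ← R6 + (2)·R1: [0, 3, 2, 10]
R4 ← R4 − R2: [0, 0, 2, 4]
R6 ← R6 − (3/2)·R2: [0, 0, 2, 4]
R4 ← R4 + R3: [0, 0, 0, 0]
R5 ← R5 − (1/2)·R3: [0, 0, 0, 0]
R6 ← R6 + R3: [0, 0, 0, 0]
3 nonzero rows, so rank(T) = 3.
T has 4 columns; by rank–nullity, nullity = 4 − 3 = 1.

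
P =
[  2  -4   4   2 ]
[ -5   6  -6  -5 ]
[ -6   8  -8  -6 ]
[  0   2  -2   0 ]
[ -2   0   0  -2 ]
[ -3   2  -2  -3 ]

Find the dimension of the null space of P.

Row reduce to echelon form.
R2 ← R2 + (5/2)·R1: [0, -4, 4, 0]
R3 ← R3 + (3)·R1: [0, -4, 4, 0]
R5 ← R5 + R1: [0, -4, 4, 0]
R6 ← R6 + (3/2)·R1: [0, -4, 4, 0]
R3 ← R3 − R2: [0, 0, 0, 0]
R4 ← R4 + (1/2)·R2: [0, 0, 0, 0]
R5 ← R5 − R2: [0, 0, 0, 0]
R6 ← R6 − R2: [0, 0, 0, 0]
2 nonzero rows, so rank(P) = 2.
P has 4 columns; by rank–nullity, nullity = 4 − 2 = 2.

2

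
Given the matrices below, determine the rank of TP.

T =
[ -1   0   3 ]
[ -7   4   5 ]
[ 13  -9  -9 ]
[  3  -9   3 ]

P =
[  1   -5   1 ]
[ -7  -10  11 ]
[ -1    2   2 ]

3

First compute TP:
[[ -4,  11,   5],
 [-40,   5,  47],
 [ 85,   7, -104],
 [ 63,  81, -90]]
Now row reduce the product.
R2 ← R2 − (10)·R1: [0, -105, -3]
R3 ← R3 + (85/4)·R1: [0, 963/4, 9/4]
R4 ← R4 + (63/4)·R1: [0, 1017/4, -45/4]
R3 ← R3 + (321/140)·R2: [0, 0, -162/35]
R4 ← R4 + (339/140)·R2: [0, 0, -648/35]
R4 ← R4 − (4)·R3: [0, 0, 0]
3 nonzero rows, so rank(TP) = 3.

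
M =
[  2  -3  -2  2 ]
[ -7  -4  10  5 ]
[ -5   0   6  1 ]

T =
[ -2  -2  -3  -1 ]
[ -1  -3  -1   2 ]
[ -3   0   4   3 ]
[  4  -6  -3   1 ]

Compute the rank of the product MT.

First compute MT:
[[ 13,  -7, -17, -12],
 [  8,  -4,  50,  34],
 [ -4,   4,  36,  24]]
Now row reduce the product.
R2 ← R2 − (8/13)·R1: [0, 4/13, 786/13, 538/13]
R3 ← R3 + (4/13)·R1: [0, 24/13, 400/13, 264/13]
R3 ← R3 − (6)·R2: [0, 0, -332, -228]
3 nonzero rows, so rank(MT) = 3.

3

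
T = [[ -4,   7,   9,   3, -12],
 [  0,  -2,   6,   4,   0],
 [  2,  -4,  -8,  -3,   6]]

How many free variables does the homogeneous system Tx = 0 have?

Row reduce to echelon form.
R3 ← R3 + (1/2)·R1: [0, -1/2, -7/2, -3/2, 0]
R3 ← R3 − (1/4)·R2: [0, 0, -5, -5/2, 0]
3 nonzero rows, so rank(T) = 3.
T has 5 columns; by rank–nullity, nullity = 5 − 3 = 2.

2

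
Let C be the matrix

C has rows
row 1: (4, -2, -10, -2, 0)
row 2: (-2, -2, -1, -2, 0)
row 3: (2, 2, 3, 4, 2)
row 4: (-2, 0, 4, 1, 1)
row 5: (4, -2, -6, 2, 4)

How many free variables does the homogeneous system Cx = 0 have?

Row reduce to echelon form.
R2 ← R2 + (1/2)·R1: [0, -3, -6, -3, 0]
R3 ← R3 − (1/2)·R1: [0, 3, 8, 5, 2]
R4 ← R4 + (1/2)·R1: [0, -1, -1, 0, 1]
R5 ← R5 − R1: [0, 0, 4, 4, 4]
R3 ← R3 + R2: [0, 0, 2, 2, 2]
R4 ← R4 − (1/3)·R2: [0, 0, 1, 1, 1]
R4 ← R4 − (1/2)·R3: [0, 0, 0, 0, 0]
R5 ← R5 − (2)·R3: [0, 0, 0, 0, 0]
3 nonzero rows, so rank(C) = 3.
C has 5 columns; by rank–nullity, nullity = 5 − 3 = 2.

2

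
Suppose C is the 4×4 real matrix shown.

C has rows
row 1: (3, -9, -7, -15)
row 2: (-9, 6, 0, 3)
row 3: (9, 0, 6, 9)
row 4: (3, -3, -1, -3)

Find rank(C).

Row reduce to echelon form.
R2 ← R2 + (3)·R1: [0, -21, -21, -42]
R3 ← R3 − (3)·R1: [0, 27, 27, 54]
R4 ← R4 − R1: [0, 6, 6, 12]
R3 ← R3 + (9/7)·R2: [0, 0, 0, 0]
R4 ← R4 + (2/7)·R2: [0, 0, 0, 0]
Echelon form has 2 nonzero rows, so rank(C) = 2.

2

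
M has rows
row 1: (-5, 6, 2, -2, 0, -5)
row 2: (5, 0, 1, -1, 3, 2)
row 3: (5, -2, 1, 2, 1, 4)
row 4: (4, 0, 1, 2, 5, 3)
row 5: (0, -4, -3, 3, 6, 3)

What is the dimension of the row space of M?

Row reduce to echelon form.
R2 ← R2 + R1: [0, 6, 3, -3, 3, -3]
R3 ← R3 + R1: [0, 4, 3, 0, 1, -1]
R4 ← R4 + (4/5)·R1: [0, 24/5, 13/5, 2/5, 5, -1]
R3 ← R3 − (2/3)·R2: [0, 0, 1, 2, -1, 1]
R4 ← R4 − (4/5)·R2: [0, 0, 1/5, 14/5, 13/5, 7/5]
R5 ← R5 + (2/3)·R2: [0, 0, -1, 1, 8, 1]
R4 ← R4 − (1/5)·R3: [0, 0, 0, 12/5, 14/5, 6/5]
R5 ← R5 + R3: [0, 0, 0, 3, 7, 2]
R5 ← R5 − (5/4)·R4: [0, 0, 0, 0, 7/2, 1/2]
Echelon form has 5 nonzero rows, so rank(M) = 5.
The row space has dimension equal to the rank: 5.

5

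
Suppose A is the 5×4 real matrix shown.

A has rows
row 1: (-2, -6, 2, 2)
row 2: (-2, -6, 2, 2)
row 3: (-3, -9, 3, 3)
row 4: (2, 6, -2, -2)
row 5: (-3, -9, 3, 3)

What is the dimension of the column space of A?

Row reduce to echelon form.
R2 ← R2 − R1: [0, 0, 0, 0]
R3 ← R3 − (3/2)·R1: [0, 0, 0, 0]
R4 ← R4 + R1: [0, 0, 0, 0]
R5 ← R5 − (3/2)·R1: [0, 0, 0, 0]
Echelon form has 1 nonzero row, so rank(A) = 1.
The column space has dimension equal to the rank: 1.

1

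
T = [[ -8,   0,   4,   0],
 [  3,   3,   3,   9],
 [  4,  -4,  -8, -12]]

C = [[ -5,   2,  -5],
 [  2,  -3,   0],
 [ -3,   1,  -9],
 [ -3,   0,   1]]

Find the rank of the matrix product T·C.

First compute TC:
[[ 28, -12,   4],
 [-45,   0, -33],
 [ 32,  12,  40]]
Now row reduce the product.
R2 ← R2 + (45/28)·R1: [0, -135/7, -186/7]
R3 ← R3 − (8/7)·R1: [0, 180/7, 248/7]
R3 ← R3 + (4/3)·R2: [0, 0, 0]
2 nonzero rows, so rank(TC) = 2.

2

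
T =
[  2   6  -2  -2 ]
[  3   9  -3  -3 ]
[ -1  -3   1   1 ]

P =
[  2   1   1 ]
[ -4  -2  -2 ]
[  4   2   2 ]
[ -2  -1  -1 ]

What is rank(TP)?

1

First compute TP:
[[-24, -12, -12],
 [-36, -18, -18],
 [ 12,   6,   6]]
Now row reduce the product.
R2 ← R2 − (3/2)·R1: [0, 0, 0]
R3 ← R3 + (1/2)·R1: [0, 0, 0]
1 nonzero row, so rank(TP) = 1.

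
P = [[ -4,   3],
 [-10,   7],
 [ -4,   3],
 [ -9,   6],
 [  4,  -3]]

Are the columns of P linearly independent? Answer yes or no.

Row reduce P to echelon form.
R2 ← R2 − (5/2)·R1: [0, -1/2]
R3 ← R3 − R1: [0, 0]
R4 ← R4 − (9/4)·R1: [0, -3/4]
R5 ← R5 + R1: [0, 0]
R4 ← R4 − (3/2)·R2: [0, 0]
2 pivots among 2 columns.
Every column is a pivot column, so the columns are linearly independent.

yes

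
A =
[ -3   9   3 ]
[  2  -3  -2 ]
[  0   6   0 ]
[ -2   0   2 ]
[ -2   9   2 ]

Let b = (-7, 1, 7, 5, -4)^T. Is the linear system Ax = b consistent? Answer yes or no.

Row reduce the augmented matrix [A | b].
R2 ← R2 + (2/3)·R1: [0, 3, 0, -11/3]
R4 ← R4 − (2/3)·R1: [0, -6, 0, 29/3]
R5 ← R5 − (2/3)·R1: [0, 3, 0, 2/3]
R3 ← R3 − (2)·R2: [0, 0, 0, 43/3]
R4 ← R4 + (2)·R2: [0, 0, 0, 7/3]
R5 ← R5 − R2: [0, 0, 0, 13/3]
R4 ← R4 − (7/43)·R3: [0, 0, 0, 0]
R5 ← R5 − (13/43)·R3: [0, 0, 0, 0]
The echelon form has 3 nonzero rows; the last pivot sits in the augmented column, so rank(A) = 2 but rank([A|b]) = 3.
Since the ranks differ, the system is inconsistent.

no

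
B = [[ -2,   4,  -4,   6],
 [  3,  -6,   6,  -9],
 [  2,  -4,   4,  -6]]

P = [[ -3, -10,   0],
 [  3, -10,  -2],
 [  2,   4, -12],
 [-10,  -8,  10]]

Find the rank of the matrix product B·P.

1

First compute BP:
[[-50, -84, 100],
 [ 75, 126, -150],
 [ 50,  84, -100]]
Now row reduce the product.
R2 ← R2 + (3/2)·R1: [0, 0, 0]
R3 ← R3 + R1: [0, 0, 0]
1 nonzero row, so rank(BP) = 1.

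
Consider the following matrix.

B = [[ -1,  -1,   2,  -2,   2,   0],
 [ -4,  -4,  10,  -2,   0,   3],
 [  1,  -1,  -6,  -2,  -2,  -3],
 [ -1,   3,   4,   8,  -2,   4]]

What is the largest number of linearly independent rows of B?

Row reduce to echelon form.
R2 ← R2 − (4)·R1: [0, 0, 2, 6, -8, 3]
R3 ← R3 + R1: [0, -2, -4, -4, 0, -3]
R4 ← R4 − R1: [0, 4, 2, 10, -4, 4]
Swap R2 ↔ R3
R4 ← R4 + (2)·R2: [0, 0, -6, 2, -4, -2]
R4 ← R4 + (3)·R3: [0, 0, 0, 20, -28, 7]
Echelon form has 4 nonzero rows, so rank(B) = 4.
The rank gives the maximum number of linearly independent rows: 4.

4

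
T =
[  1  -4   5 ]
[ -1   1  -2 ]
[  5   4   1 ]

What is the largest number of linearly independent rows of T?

Row reduce to echelon form.
R2 ← R2 + R1: [0, -3, 3]
R3 ← R3 − (5)·R1: [0, 24, -24]
R3 ← R3 + (8)·R2: [0, 0, 0]
Echelon form has 2 nonzero rows, so rank(T) = 2.
The rank gives the maximum number of linearly independent rows: 2.

2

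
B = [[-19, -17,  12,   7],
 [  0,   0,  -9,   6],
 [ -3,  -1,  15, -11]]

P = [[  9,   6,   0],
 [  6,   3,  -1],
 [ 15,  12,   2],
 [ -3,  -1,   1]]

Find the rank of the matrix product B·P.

2

First compute BP:
[[-114, -28,  48],
 [-153, -114, -12],
 [225, 170,  20]]
Now row reduce the product.
R2 ← R2 − (51/38)·R1: [0, -1452/19, -1452/19]
R3 ← R3 + (75/38)·R1: [0, 2180/19, 2180/19]
R3 ← R3 + (545/363)·R2: [0, 0, 0]
2 nonzero rows, so rank(BP) = 2.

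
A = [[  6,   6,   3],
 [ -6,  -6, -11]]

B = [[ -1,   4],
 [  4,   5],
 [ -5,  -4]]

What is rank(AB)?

2

First compute AB:
[[  3,  42],
 [ 37, -10]]
Now row reduce the product.
R2 ← R2 − (37/3)·R1: [0, -528]
2 nonzero rows, so rank(AB) = 2.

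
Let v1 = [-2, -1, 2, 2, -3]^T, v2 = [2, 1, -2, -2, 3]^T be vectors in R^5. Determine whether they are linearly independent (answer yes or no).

no

Form the matrix with these vectors as rows and row reduce.
R2 ← R2 + R1: [0, 0, 0, 0, 0]
1 nonzero row, so the 2 vectors span a space of dimension 1.
Since 1 < 2, the vectors are linearly dependent.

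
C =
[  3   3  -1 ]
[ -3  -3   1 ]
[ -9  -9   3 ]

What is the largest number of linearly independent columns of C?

1

Row reduce to echelon form.
R2 ← R2 + R1: [0, 0, 0]
R3 ← R3 + (3)·R1: [0, 0, 0]
Echelon form has 1 nonzero row, so rank(C) = 1.
The rank gives the maximum number of linearly independent columns: 1.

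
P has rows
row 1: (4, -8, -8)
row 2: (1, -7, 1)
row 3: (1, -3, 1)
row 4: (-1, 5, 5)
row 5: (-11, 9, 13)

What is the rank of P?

Row reduce to echelon form.
R2 ← R2 − (1/4)·R1: [0, -5, 3]
R3 ← R3 − (1/4)·R1: [0, -1, 3]
R4 ← R4 + (1/4)·R1: [0, 3, 3]
R5 ← R5 + (11/4)·R1: [0, -13, -9]
R3 ← R3 − (1/5)·R2: [0, 0, 12/5]
R4 ← R4 + (3/5)·R2: [0, 0, 24/5]
R5 ← R5 − (13/5)·R2: [0, 0, -84/5]
R4 ← R4 − (2)·R3: [0, 0, 0]
R5 ← R5 + (7)·R3: [0, 0, 0]
Echelon form has 3 nonzero rows, so rank(P) = 3.

3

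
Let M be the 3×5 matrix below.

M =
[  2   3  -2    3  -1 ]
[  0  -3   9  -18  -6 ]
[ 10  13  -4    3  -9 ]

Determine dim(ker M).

Row reduce to echelon form.
R3 ← R3 − (5)·R1: [0, -2, 6, -12, -4]
R3 ← R3 − (2/3)·R2: [0, 0, 0, 0, 0]
2 nonzero rows, so rank(M) = 2.
M has 5 columns; by rank–nullity, nullity = 5 − 2 = 3.

3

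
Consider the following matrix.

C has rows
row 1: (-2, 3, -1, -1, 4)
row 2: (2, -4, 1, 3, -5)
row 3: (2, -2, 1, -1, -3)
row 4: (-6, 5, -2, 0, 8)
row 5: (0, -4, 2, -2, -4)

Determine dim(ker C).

2

Row reduce to echelon form.
R2 ← R2 + R1: [0, -1, 0, 2, -1]
R3 ← R3 + R1: [0, 1, 0, -2, 1]
R4 ← R4 − (3)·R1: [0, -4, 1, 3, -4]
R3 ← R3 + R2: [0, 0, 0, 0, 0]
R4 ← R4 − (4)·R2: [0, 0, 1, -5, 0]
R5 ← R5 − (4)·R2: [0, 0, 2, -10, 0]
Swap R3 ↔ R4
R5 ← R5 − (2)·R3: [0, 0, 0, 0, 0]
3 nonzero rows, so rank(C) = 3.
C has 5 columns; by rank–nullity, nullity = 5 − 3 = 2.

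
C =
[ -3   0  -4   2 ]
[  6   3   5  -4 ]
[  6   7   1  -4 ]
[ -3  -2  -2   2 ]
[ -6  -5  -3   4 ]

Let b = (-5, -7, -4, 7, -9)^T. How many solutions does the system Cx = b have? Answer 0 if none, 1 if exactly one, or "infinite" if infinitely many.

Row reduce the augmented matrix [C | b].
R2 ← R2 + (2)·R1: [0, 3, -3, 0, -17]
R3 ← R3 + (2)·R1: [0, 7, -7, 0, -14]
R4 ← R4 − R1: [0, -2, 2, 0, 12]
R5 ← R5 − (2)·R1: [0, -5, 5, 0, 1]
R3 ← R3 − (7/3)·R2: [0, 0, 0, 0, 77/3]
R4 ← R4 + (2/3)·R2: [0, 0, 0, 0, 2/3]
R5 ← R5 + (5/3)·R2: [0, 0, 0, 0, -82/3]
R4 ← R4 − (2/77)·R3: [0, 0, 0, 0, 0]
R5 ← R5 + (82/77)·R3: [0, 0, 0, 0, 0]
The echelon form has 3 nonzero rows; the last pivot sits in the augmented column, so rank(C) = 2 but rank([C|b]) = 3.
Since the ranks differ, the system is inconsistent.
It has no solutions.

0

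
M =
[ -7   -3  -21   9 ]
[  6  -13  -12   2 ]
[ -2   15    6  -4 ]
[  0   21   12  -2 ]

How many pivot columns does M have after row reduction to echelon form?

Row reduce to echelon form.
R2 ← R2 + (6/7)·R1: [0, -109/7, -30, 68/7]
R3 ← R3 − (2/7)·R1: [0, 111/7, 12, -46/7]
R3 ← R3 + (111/109)·R2: [0, 0, -2022/109, 362/109]
R4 ← R4 + (147/109)·R2: [0, 0, -3102/109, 1210/109]
R4 ← R4 − (517/337)·R3: [0, 0, 0, 2024/337]
Echelon form has 4 nonzero rows, so rank(M) = 4.
Each nonzero row contributes one pivot column: 4 pivot columns.

4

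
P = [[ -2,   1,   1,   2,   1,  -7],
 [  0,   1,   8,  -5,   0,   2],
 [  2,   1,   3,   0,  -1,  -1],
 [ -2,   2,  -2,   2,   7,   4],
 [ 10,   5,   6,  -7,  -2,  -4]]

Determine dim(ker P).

1

Row reduce to echelon form.
R3 ← R3 + R1: [0, 2, 4, 2, 0, -8]
R4 ← R4 − R1: [0, 1, -3, 0, 6, 11]
R5 ← R5 + (5)·R1: [0, 10, 11, 3, 3, -39]
R3 ← R3 − (2)·R2: [0, 0, -12, 12, 0, -12]
R4 ← R4 − R2: [0, 0, -11, 5, 6, 9]
R5 ← R5 − (10)·R2: [0, 0, -69, 53, 3, -59]
R4 ← R4 − (11/12)·R3: [0, 0, 0, -6, 6, 20]
R5 ← R5 − (23/4)·R3: [0, 0, 0, -16, 3, 10]
R5 ← R5 − (8/3)·R4: [0, 0, 0, 0, -13, -130/3]
5 nonzero rows, so rank(P) = 5.
P has 6 columns; by rank–nullity, nullity = 6 − 5 = 1.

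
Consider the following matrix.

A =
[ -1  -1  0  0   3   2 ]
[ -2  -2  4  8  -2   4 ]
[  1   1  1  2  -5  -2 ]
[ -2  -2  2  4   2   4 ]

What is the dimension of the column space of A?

2

Row reduce to echelon form.
R2 ← R2 − (2)·R1: [0, 0, 4, 8, -8, 0]
R3 ← R3 + R1: [0, 0, 1, 2, -2, 0]
R4 ← R4 − (2)·R1: [0, 0, 2, 4, -4, 0]
R3 ← R3 − (1/4)·R2: [0, 0, 0, 0, 0, 0]
R4 ← R4 − (1/2)·R2: [0, 0, 0, 0, 0, 0]
Echelon form has 2 nonzero rows, so rank(A) = 2.
The column space has dimension equal to the rank: 2.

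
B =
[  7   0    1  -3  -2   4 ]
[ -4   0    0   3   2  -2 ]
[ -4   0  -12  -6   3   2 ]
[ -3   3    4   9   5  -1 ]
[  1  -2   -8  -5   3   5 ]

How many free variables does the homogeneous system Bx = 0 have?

Row reduce to echelon form.
R2 ← R2 + (4/7)·R1: [0, 0, 4/7, 9/7, 6/7, 2/7]
R3 ← R3 + (4/7)·R1: [0, 0, -80/7, -54/7, 13/7, 30/7]
R4 ← R4 + (3/7)·R1: [0, 3, 31/7, 54/7, 29/7, 5/7]
R5 ← R5 − (1/7)·R1: [0, -2, -57/7, -32/7, 23/7, 31/7]
Swap R2 ↔ R4
R5 ← R5 + (2/3)·R2: [0, 0, -109/21, 4/7, 127/21, 103/21]
R4 ← R4 + (1/20)·R3: [0, 0, 0, 9/10, 19/20, 1/2]
R5 ← R5 − (109/240)·R3: [0, 0, 0, 163/40, 1249/240, 71/24]
R5 ← R5 − (163/36)·R4: [0, 0, 0, 0, 65/72, 25/36]
5 nonzero rows, so rank(B) = 5.
B has 6 columns; by rank–nullity, nullity = 6 − 5 = 1.

1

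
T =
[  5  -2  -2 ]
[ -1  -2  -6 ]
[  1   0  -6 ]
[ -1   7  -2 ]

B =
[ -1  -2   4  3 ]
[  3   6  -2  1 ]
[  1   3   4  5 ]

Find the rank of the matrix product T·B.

3

First compute TB:
[[-13, -28,  16,   3],
 [-11, -28, -24, -35],
 [ -7, -20, -20, -27],
 [ 20,  38, -26,  -6]]
Now row reduce the product.
R2 ← R2 − (11/13)·R1: [0, -56/13, -488/13, -488/13]
R3 ← R3 − (7/13)·R1: [0, -64/13, -372/13, -372/13]
R4 ← R4 + (20/13)·R1: [0, -66/13, -18/13, -18/13]
R3 ← R3 − (8/7)·R2: [0, 0, 100/7, 100/7]
R4 ← R4 − (33/28)·R2: [0, 0, 300/7, 300/7]
R4 ← R4 − (3)·R3: [0, 0, 0, 0]
3 nonzero rows, so rank(TB) = 3.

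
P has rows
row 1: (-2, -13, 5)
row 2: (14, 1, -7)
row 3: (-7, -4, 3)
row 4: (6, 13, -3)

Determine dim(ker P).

0

Row reduce to echelon form.
R2 ← R2 + (7)·R1: [0, -90, 28]
R3 ← R3 − (7/2)·R1: [0, 83/2, -29/2]
R4 ← R4 + (3)·R1: [0, -26, 12]
R3 ← R3 + (83/180)·R2: [0, 0, -143/90]
R4 ← R4 − (13/45)·R2: [0, 0, 176/45]
R4 ← R4 + (32/13)·R3: [0, 0, 0]
3 nonzero rows, so rank(P) = 3.
P has 3 columns; by rank–nullity, nullity = 3 − 3 = 0.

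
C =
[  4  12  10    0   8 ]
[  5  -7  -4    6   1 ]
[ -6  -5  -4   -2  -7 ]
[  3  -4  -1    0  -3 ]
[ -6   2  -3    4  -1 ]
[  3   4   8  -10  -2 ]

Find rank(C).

5

Row reduce to echelon form.
R2 ← R2 − (5/4)·R1: [0, -22, -33/2, 6, -9]
R3 ← R3 + (3/2)·R1: [0, 13, 11, -2, 5]
R4 ← R4 − (3/4)·R1: [0, -13, -17/2, 0, -9]
R5 ← R5 + (3/2)·R1: [0, 20, 12, 4, 11]
R6 ← R6 − (3/4)·R1: [0, -5, 1/2, -10, -8]
R3 ← R3 + (13/22)·R2: [0, 0, 5/4, 17/11, -7/22]
R4 ← R4 − (13/22)·R2: [0, 0, 5/4, -39/11, -81/22]
R5 ← R5 + (10/11)·R2: [0, 0, -3, 104/11, 31/11]
R6 ← R6 − (5/22)·R2: [0, 0, 17/4, -125/11, -131/22]
R4 ← R4 − R3: [0, 0, 0, -56/11, -37/11]
R5 ← R5 + (12/5)·R3: [0, 0, 0, 724/55, 113/55]
R6 ← R6 − (17/5)·R3: [0, 0, 0, -914/55, -268/55]
R5 ← R5 + (181/70)·R4: [0, 0, 0, 0, -93/14]
R6 ← R6 − (457/140)·R4: [0, 0, 0, 0, 171/28]
R6 ← R6 + (57/62)·R5: [0, 0, 0, 0, 0]
Echelon form has 5 nonzero rows, so rank(C) = 5.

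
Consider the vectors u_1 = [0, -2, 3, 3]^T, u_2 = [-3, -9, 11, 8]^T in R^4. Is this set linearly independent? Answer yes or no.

Form the matrix with these vectors as rows and row reduce.
Swap R1 ↔ R2
2 nonzero rows, so the 2 vectors span a space of dimension 2.
Since 2 = 2, the vectors are linearly independent.

yes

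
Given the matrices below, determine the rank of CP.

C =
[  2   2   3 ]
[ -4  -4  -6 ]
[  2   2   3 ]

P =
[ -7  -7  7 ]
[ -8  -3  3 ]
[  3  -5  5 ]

First compute CP:
[[-21, -35,  35],
 [ 42,  70, -70],
 [-21, -35,  35]]
Now row reduce the product.
R2 ← R2 + (2)·R1: [0, 0, 0]
R3 ← R3 − R1: [0, 0, 0]
1 nonzero row, so rank(CP) = 1.

1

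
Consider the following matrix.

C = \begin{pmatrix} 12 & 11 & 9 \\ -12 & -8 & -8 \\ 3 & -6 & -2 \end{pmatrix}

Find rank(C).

3

Row reduce to echelon form.
R2 ← R2 + R1: [0, 3, 1]
R3 ← R3 − (1/4)·R1: [0, -35/4, -17/4]
R3 ← R3 + (35/12)·R2: [0, 0, -4/3]
Echelon form has 3 nonzero rows, so rank(C) = 3.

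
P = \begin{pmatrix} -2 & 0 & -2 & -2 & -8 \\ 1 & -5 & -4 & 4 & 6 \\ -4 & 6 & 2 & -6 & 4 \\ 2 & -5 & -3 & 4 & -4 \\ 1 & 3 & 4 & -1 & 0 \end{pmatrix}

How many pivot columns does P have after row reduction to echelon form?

Row reduce to echelon form.
R2 ← R2 + (1/2)·R1: [0, -5, -5, 3, 2]
R3 ← R3 − (2)·R1: [0, 6, 6, -2, 20]
R4 ← R4 + R1: [0, -5, -5, 2, -12]
R5 ← R5 + (1/2)·R1: [0, 3, 3, -2, -4]
R3 ← R3 + (6/5)·R2: [0, 0, 0, 8/5, 112/5]
R4 ← R4 − R2: [0, 0, 0, -1, -14]
R5 ← R5 + (3/5)·R2: [0, 0, 0, -1/5, -14/5]
R4 ← R4 + (5/8)·R3: [0, 0, 0, 0, 0]
R5 ← R5 + (1/8)·R3: [0, 0, 0, 0, 0]
Echelon form has 3 nonzero rows, so rank(P) = 3.
Each nonzero row contributes one pivot column: 3 pivot columns.

3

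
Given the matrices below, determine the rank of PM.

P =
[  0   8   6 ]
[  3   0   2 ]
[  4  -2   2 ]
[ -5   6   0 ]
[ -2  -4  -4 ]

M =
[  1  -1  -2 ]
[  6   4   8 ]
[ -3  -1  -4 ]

3

First compute PM:
[[ 30,  26,  40],
 [ -3,  -5, -14],
 [-14, -14, -32],
 [ 31,  29,  58],
 [-14, -10, -12]]
Now row reduce the product.
R2 ← R2 + (1/10)·R1: [0, -12/5, -10]
R3 ← R3 + (7/15)·R1: [0, -28/15, -40/3]
R4 ← R4 − (31/30)·R1: [0, 32/15, 50/3]
R5 ← R5 + (7/15)·R1: [0, 32/15, 20/3]
R3 ← R3 − (7/9)·R2: [0, 0, -50/9]
R4 ← R4 + (8/9)·R2: [0, 0, 70/9]
R5 ← R5 + (8/9)·R2: [0, 0, -20/9]
R4 ← R4 + (7/5)·R3: [0, 0, 0]
R5 ← R5 − (2/5)·R3: [0, 0, 0]
3 nonzero rows, so rank(PM) = 3.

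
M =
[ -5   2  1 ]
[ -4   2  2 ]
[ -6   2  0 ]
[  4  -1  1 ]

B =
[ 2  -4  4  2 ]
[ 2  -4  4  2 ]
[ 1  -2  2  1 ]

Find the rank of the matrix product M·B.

1

First compute MB:
[[ -5,  10, -10,  -5],
 [ -2,   4,  -4,  -2],
 [ -8,  16, -16,  -8],
 [  7, -14,  14,   7]]
Now row reduce the product.
R2 ← R2 − (2/5)·R1: [0, 0, 0, 0]
R3 ← R3 − (8/5)·R1: [0, 0, 0, 0]
R4 ← R4 + (7/5)·R1: [0, 0, 0, 0]
1 nonzero row, so rank(MB) = 1.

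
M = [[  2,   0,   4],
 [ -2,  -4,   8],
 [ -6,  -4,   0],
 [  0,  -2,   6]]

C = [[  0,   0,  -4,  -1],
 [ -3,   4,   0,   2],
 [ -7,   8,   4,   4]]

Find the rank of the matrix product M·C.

First compute MC:
[[-28,  32,   8,  14],
 [-44,  48,  40,  26],
 [ 12, -16,  24,  -2],
 [-36,  40,  24,  20]]
Now row reduce the product.
R2 ← R2 − (11/7)·R1: [0, -16/7, 192/7, 4]
R3 ← R3 + (3/7)·R1: [0, -16/7, 192/7, 4]
R4 ← R4 − (9/7)·R1: [0, -8/7, 96/7, 2]
R3 ← R3 − R2: [0, 0, 0, 0]
R4 ← R4 − (1/2)·R2: [0, 0, 0, 0]
2 nonzero rows, so rank(MC) = 2.

2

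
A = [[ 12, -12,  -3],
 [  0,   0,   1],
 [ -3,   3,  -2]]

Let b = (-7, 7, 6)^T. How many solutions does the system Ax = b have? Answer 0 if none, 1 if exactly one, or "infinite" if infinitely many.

Row reduce the augmented matrix [A | b].
R3 ← R3 + (1/4)·R1: [0, 0, -11/4, 17/4]
R3 ← R3 + (11/4)·R2: [0, 0, 0, 47/2]
The echelon form has 3 nonzero rows; the last pivot sits in the augmented column, so rank(A) = 2 but rank([A|b]) = 3.
Since the ranks differ, the system is inconsistent.
It has no solutions.

0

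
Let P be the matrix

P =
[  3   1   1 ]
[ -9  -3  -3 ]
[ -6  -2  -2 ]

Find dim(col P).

Row reduce to echelon form.
R2 ← R2 + (3)·R1: [0, 0, 0]
R3 ← R3 + (2)·R1: [0, 0, 0]
Echelon form has 1 nonzero row, so rank(P) = 1.
The column space has dimension equal to the rank: 1.

1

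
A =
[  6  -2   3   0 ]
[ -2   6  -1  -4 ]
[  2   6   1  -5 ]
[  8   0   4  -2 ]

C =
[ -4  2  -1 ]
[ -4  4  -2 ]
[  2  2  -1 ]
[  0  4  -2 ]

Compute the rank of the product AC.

2

First compute AC:
[[-10,  10,  -5],
 [-18,   2,  -1],
 [-30,  10,  -5],
 [-24,  16,  -8]]
Now row reduce the product.
R2 ← R2 − (9/5)·R1: [0, -16, 8]
R3 ← R3 − (3)·R1: [0, -20, 10]
R4 ← R4 − (12/5)·R1: [0, -8, 4]
R3 ← R3 − (5/4)·R2: [0, 0, 0]
R4 ← R4 − (1/2)·R2: [0, 0, 0]
2 nonzero rows, so rank(AC) = 2.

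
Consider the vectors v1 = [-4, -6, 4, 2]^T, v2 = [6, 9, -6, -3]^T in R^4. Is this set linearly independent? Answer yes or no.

no

Form the matrix with these vectors as rows and row reduce.
R2 ← R2 + (3/2)·R1: [0, 0, 0, 0]
1 nonzero row, so the 2 vectors span a space of dimension 1.
Since 1 < 2, the vectors are linearly dependent.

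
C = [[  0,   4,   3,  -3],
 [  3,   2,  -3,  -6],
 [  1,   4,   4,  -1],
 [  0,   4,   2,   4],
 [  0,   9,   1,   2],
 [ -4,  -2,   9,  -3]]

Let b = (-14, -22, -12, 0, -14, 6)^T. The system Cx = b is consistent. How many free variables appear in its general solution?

0

Row reduce the augmented matrix [C | b].
Swap R1 ↔ R2
R3 ← R3 − (1/3)·R1: [0, 10/3, 5, 1, -14/3]
R6 ← R6 + (4/3)·R1: [0, 2/3, 5, -11, -70/3]
R3 ← R3 − (5/6)·R2: [0, 0, 5/2, 7/2, 7]
R4 ← R4 − R2: [0, 0, -1, 7, 14]
R5 ← R5 − (9/4)·R2: [0, 0, -23/4, 35/4, 35/2]
R6 ← R6 − (1/6)·R2: [0, 0, 9/2, -21/2, -21]
R4 ← R4 + (2/5)·R3: [0, 0, 0, 42/5, 84/5]
R5 ← R5 + (23/10)·R3: [0, 0, 0, 84/5, 168/5]
R6 ← R6 − (9/5)·R3: [0, 0, 0, -84/5, -168/5]
R5 ← R5 − (2)·R4: [0, 0, 0, 0, 0]
R6 ← R6 + (2)·R4: [0, 0, 0, 0, 0]
The echelon form has 4 nonzero rows, and every pivot lies in the first 4 columns, so rank(C) = rank([C|b]) = 4.
The system is consistent.
Free variables = (unknowns) − (rank) = 4 − 4 = 0.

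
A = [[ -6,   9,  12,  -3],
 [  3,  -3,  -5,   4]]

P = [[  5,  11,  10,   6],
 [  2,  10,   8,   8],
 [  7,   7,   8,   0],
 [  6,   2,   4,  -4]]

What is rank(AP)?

First compute AP:
[[ 54, 102,  96,  48],
 [ -2, -24, -18, -22]]
Now row reduce the product.
R2 ← R2 + (1/27)·R1: [0, -182/9, -130/9, -182/9]
2 nonzero rows, so rank(AP) = 2.

2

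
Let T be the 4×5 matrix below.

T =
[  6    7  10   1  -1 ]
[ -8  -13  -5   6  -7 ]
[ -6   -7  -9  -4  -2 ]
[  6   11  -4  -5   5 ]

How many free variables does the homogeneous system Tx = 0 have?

1

Row reduce to echelon form.
R2 ← R2 + (4/3)·R1: [0, -11/3, 25/3, 22/3, -25/3]
R3 ← R3 + R1: [0, 0, 1, -3, -3]
R4 ← R4 − R1: [0, 4, -14, -6, 6]
R4 ← R4 + (12/11)·R2: [0, 0, -54/11, 2, -34/11]
R4 ← R4 + (54/11)·R3: [0, 0, 0, -140/11, -196/11]
4 nonzero rows, so rank(T) = 4.
T has 5 columns; by rank–nullity, nullity = 5 − 4 = 1.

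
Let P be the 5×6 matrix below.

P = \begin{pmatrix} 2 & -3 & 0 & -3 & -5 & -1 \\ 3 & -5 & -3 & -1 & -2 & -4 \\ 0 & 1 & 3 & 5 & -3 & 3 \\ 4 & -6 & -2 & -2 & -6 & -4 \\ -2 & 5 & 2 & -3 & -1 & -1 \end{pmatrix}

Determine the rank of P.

4

Row reduce to echelon form.
R2 ← R2 − (3/2)·R1: [0, -1/2, -3, 7/2, 11/2, -5/2]
R4 ← R4 − (2)·R1: [0, 0, -2, 4, 4, -2]
R5 ← R5 + R1: [0, 2, 2, -6, -6, -2]
R3 ← R3 + (2)·R2: [0, 0, -3, 12, 8, -2]
R5 ← R5 + (4)·R2: [0, 0, -10, 8, 16, -12]
R4 ← R4 − (2/3)·R3: [0, 0, 0, -4, -4/3, -2/3]
R5 ← R5 − (10/3)·R3: [0, 0, 0, -32, -32/3, -16/3]
R5 ← R5 − (8)·R4: [0, 0, 0, 0, 0, 0]
Echelon form has 4 nonzero rows, so rank(P) = 4.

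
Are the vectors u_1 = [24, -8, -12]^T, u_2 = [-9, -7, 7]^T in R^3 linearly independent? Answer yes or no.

yes

Form the matrix with these vectors as rows and row reduce.
R2 ← R2 + (3/8)·R1: [0, -10, 5/2]
2 nonzero rows, so the 2 vectors span a space of dimension 2.
Since 2 = 2, the vectors are linearly independent.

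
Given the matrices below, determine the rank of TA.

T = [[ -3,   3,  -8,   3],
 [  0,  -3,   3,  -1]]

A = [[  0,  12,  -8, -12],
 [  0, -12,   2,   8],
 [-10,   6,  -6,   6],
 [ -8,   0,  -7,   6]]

First compute TA:
[[ 56, -120,  57,  30],
 [-22,  54, -17, -12]]
Now row reduce the product.
R2 ← R2 + (11/28)·R1: [0, 48/7, 151/28, -3/14]
2 nonzero rows, so rank(TA) = 2.

2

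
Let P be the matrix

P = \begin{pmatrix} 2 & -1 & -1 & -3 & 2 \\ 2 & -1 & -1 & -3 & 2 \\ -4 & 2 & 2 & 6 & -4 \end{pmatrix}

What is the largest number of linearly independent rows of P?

1

Row reduce to echelon form.
R2 ← R2 − R1: [0, 0, 0, 0, 0]
R3 ← R3 + (2)·R1: [0, 0, 0, 0, 0]
Echelon form has 1 nonzero row, so rank(P) = 1.
The rank gives the maximum number of linearly independent rows: 1.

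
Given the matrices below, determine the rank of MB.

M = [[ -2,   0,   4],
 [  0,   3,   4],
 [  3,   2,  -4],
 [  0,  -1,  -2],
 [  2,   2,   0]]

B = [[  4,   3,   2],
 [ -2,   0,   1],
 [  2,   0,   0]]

3

First compute MB:
[[  0,  -6,  -4],
 [  2,   0,   3],
 [  0,   9,   8],
 [ -2,   0,  -1],
 [  4,   6,   6]]
Now row reduce the product.
Swap R1 ↔ R2
R4 ← R4 + R1: [0, 0, 2]
R5 ← R5 − (2)·R1: [0, 6, 0]
R3 ← R3 + (3/2)·R2: [0, 0, 2]
R5 ← R5 + R2: [0, 0, -4]
R4 ← R4 − R3: [0, 0, 0]
R5 ← R5 + (2)·R3: [0, 0, 0]
3 nonzero rows, so rank(MB) = 3.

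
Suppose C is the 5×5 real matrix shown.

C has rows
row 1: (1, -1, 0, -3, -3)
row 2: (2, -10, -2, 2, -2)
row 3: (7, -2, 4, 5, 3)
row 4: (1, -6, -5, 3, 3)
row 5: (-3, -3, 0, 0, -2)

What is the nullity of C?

Row reduce to echelon form.
R2 ← R2 − (2)·R1: [0, -8, -2, 8, 4]
R3 ← R3 − (7)·R1: [0, 5, 4, 26, 24]
R4 ← R4 − R1: [0, -5, -5, 6, 6]
R5 ← R5 + (3)·R1: [0, -6, 0, -9, -11]
R3 ← R3 + (5/8)·R2: [0, 0, 11/4, 31, 53/2]
R4 ← R4 − (5/8)·R2: [0, 0, -15/4, 1, 7/2]
R5 ← R5 − (3/4)·R2: [0, 0, 3/2, -15, -14]
R4 ← R4 + (15/11)·R3: [0, 0, 0, 476/11, 436/11]
R5 ← R5 − (6/11)·R3: [0, 0, 0, -351/11, -313/11]
R5 ← R5 + (351/476)·R4: [0, 0, 0, 0, 92/119]
5 nonzero rows, so rank(C) = 5.
C has 5 columns; by rank–nullity, nullity = 5 − 5 = 0.

0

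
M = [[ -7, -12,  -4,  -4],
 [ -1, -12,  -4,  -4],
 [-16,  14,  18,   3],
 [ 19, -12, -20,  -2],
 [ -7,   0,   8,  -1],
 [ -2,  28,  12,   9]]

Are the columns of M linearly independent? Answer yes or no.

Row reduce M to echelon form.
R2 ← R2 − (1/7)·R1: [0, -72/7, -24/7, -24/7]
R3 ← R3 − (16/7)·R1: [0, 290/7, 190/7, 85/7]
R4 ← R4 + (19/7)·R1: [0, -312/7, -216/7, -90/7]
R5 ← R5 − R1: [0, 12, 12, 3]
R6 ← R6 − (2/7)·R1: [0, 220/7, 92/7, 71/7]
R3 ← R3 + (145/36)·R2: [0, 0, 40/3, -5/3]
R4 ← R4 − (13/3)·R2: [0, 0, -16, 2]
R5 ← R5 + (7/6)·R2: [0, 0, 8, -1]
R6 ← R6 + (55/18)·R2: [0, 0, 8/3, -1/3]
R4 ← R4 + (6/5)·R3: [0, 0, 0, 0]
R5 ← R5 − (3/5)·R3: [0, 0, 0, 0]
R6 ← R6 − (1/5)·R3: [0, 0, 0, 0]
3 pivots among 4 columns.
Only 3 < 4 pivot columns, so the columns are linearly dependent.

no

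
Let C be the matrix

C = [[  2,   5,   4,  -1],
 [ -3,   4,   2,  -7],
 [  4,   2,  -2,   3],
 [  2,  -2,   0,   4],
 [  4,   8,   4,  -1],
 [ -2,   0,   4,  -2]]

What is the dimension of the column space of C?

4

Row reduce to echelon form.
R2 ← R2 + (3/2)·R1: [0, 23/2, 8, -17/2]
R3 ← R3 − (2)·R1: [0, -8, -10, 5]
R4 ← R4 − R1: [0, -7, -4, 5]
R5 ← R5 − (2)·R1: [0, -2, -4, 1]
R6 ← R6 + R1: [0, 5, 8, -3]
R3 ← R3 + (16/23)·R2: [0, 0, -102/23, -21/23]
R4 ← R4 + (14/23)·R2: [0, 0, 20/23, -4/23]
R5 ← R5 + (4/23)·R2: [0, 0, -60/23, -11/23]
R6 ← R6 − (10/23)·R2: [0, 0, 104/23, 16/23]
R4 ← R4 + (10/51)·R3: [0, 0, 0, -6/17]
R5 ← R5 − (10/17)·R3: [0, 0, 0, 1/17]
R6 ← R6 + (52/51)·R3: [0, 0, 0, -4/17]
R5 ← R5 + (1/6)·R4: [0, 0, 0, 0]
R6 ← R6 − (2/3)·R4: [0, 0, 0, 0]
Echelon form has 4 nonzero rows, so rank(C) = 4.
The column space has dimension equal to the rank: 4.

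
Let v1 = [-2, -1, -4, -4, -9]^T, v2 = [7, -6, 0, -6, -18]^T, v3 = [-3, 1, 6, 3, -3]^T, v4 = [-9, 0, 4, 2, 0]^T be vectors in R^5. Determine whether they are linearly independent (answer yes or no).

Form the matrix with these vectors as rows and row reduce.
R2 ← R2 + (7/2)·R1: [0, -19/2, -14, -20, -99/2]
R3 ← R3 − (3/2)·R1: [0, 5/2, 12, 9, 21/2]
R4 ← R4 − (9/2)·R1: [0, 9/2, 22, 20, 81/2]
R3 ← R3 + (5/19)·R2: [0, 0, 158/19, 71/19, -48/19]
R4 ← R4 + (9/19)·R2: [0, 0, 292/19, 200/19, 324/19]
R4 ← R4 − (146/79)·R3: [0, 0, 0, 286/79, 1716/79]
4 nonzero rows, so the 4 vectors span a space of dimension 4.
Since 4 = 4, the vectors are linearly independent.

yes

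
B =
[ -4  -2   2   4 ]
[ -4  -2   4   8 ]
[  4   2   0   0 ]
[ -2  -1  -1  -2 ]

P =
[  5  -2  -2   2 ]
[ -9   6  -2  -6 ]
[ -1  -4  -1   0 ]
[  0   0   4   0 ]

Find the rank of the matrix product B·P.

First compute BP:
[[ -4, -12,  26,   4],
 [ -6, -20,  40,   4],
 [  2,   4, -12,  -4],
 [  0,   2,  -1,   2]]
Now row reduce the product.
R2 ← R2 − (3/2)·R1: [0, -2, 1, -2]
R3 ← R3 + (1/2)·R1: [0, -2, 1, -2]
R3 ← R3 − R2: [0, 0, 0, 0]
R4 ← R4 + R2: [0, 0, 0, 0]
2 nonzero rows, so rank(BP) = 2.

2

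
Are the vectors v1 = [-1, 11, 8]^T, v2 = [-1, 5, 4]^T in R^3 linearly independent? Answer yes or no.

yes

Form the matrix with these vectors as rows and row reduce.
R2 ← R2 − R1: [0, -6, -4]
2 nonzero rows, so the 2 vectors span a space of dimension 2.
Since 2 = 2, the vectors are linearly independent.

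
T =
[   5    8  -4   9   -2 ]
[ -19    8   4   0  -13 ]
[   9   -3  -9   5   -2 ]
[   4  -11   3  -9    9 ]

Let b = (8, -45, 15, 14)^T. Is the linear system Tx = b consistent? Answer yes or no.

yes

Row reduce the augmented matrix [T | b].
R2 ← R2 + (19/5)·R1: [0, 192/5, -56/5, 171/5, -103/5, -73/5]
R3 ← R3 − (9/5)·R1: [0, -87/5, -9/5, -56/5, 8/5, 3/5]
R4 ← R4 − (4/5)·R1: [0, -87/5, 31/5, -81/5, 53/5, 38/5]
R3 ← R3 + (29/64)·R2: [0, 0, -55/8, 275/64, -495/64, -385/64]
R4 ← R4 + (29/64)·R2: [0, 0, 9/8, -45/64, 81/64, 63/64]
R4 ← R4 + (9/55)·R3: [0, 0, 0, 0, 0, 0]
The echelon form has 3 nonzero rows, and every pivot lies in the first 5 columns, so rank(T) = rank([T|b]) = 3.
The system is consistent.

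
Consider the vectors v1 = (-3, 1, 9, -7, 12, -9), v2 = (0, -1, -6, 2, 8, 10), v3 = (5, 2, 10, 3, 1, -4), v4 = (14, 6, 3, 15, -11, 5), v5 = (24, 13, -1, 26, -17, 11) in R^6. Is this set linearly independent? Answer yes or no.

Form the matrix with these vectors as rows and row reduce.
R3 ← R3 + (5/3)·R1: [0, 11/3, 25, -26/3, 21, -19]
R4 ← R4 + (14/3)·R1: [0, 32/3, 45, -53/3, 45, -37]
R5 ← R5 + (8)·R1: [0, 21, 71, -30, 79, -61]
R3 ← R3 + (11/3)·R2: [0, 0, 3, -4/3, 151/3, 53/3]
R4 ← R4 + (32/3)·R2: [0, 0, -19, 11/3, 391/3, 209/3]
R5 ← R5 + (21)·R2: [0, 0, -55, 12, 247, 149]
R4 ← R4 + (19/3)·R3: [0, 0, 0, -43/9, 4042/9, 1634/9]
R5 ← R5 + (55/3)·R3: [0, 0, 0, -112/9, 10528/9, 4256/9]
R5 ← R5 − (112/43)·R4: [0, 0, 0, 0, 0, 0]
4 nonzero rows, so the 5 vectors span a space of dimension 4.
Since 4 < 5, the vectors are linearly dependent.

no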